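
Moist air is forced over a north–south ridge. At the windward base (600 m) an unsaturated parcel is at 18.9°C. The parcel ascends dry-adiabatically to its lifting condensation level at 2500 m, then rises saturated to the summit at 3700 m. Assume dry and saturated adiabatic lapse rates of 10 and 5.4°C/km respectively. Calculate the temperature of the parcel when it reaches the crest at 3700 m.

Dry to 2500 m: -10 × 1.9 km = -19°C, so T = -0.1°C.
Saturated to 3700 m: -5.4 × 1.2 km = -6.48°C, so T = -6.58°C.

-6.58°C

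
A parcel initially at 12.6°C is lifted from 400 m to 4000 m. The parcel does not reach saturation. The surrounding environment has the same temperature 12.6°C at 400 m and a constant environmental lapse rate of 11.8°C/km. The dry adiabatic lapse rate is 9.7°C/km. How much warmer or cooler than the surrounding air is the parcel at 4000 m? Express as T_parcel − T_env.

+7.56°C (parcel warmer than environment)

Parcel:
  From 400 m to 4000 m (dry): cools by 9.7 × 3.6 = 34.92°C, giving -22.32°C.
Environment:
  From 400 m to 4000 m (environment): cools by 11.8 × 3.6 = 42.48°C, giving -29.88°C.
T_parcel − T_env = -22.32 − (-29.88) = +7.56°C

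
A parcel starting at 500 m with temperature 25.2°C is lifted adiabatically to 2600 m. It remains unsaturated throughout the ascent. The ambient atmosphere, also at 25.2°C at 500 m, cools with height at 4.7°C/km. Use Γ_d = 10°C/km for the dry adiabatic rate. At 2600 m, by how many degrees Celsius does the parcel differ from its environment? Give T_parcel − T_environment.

-11.13°C (parcel cooler than environment)

Parcel:
  500 → 2600 m (dry, 10°C/km): ΔT = -10 × 2.1 = -21°C → T = 4.2°C
Environment:
  500 → 2600 m (environment, 4.7°C/km): ΔT = -4.7 × 2.1 = -9.87°C → T = 15.33°C
T_parcel − T_env = 4.2 − 15.33 = -11.13°C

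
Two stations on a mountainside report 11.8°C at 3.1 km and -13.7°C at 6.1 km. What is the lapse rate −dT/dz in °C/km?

8.5°C/km

Γ = −ΔT/Δz = (11.8 − (-13.7)) / (6100 − 3100) m
  = 25.5°C / 3 km = 8.5°C/km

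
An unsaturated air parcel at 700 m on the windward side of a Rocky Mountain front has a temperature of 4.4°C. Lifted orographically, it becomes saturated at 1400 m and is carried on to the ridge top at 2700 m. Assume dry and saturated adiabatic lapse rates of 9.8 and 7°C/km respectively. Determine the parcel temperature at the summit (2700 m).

700 → 1400 m (dry, 9.8°C/km): ΔT = -9.8 × 0.7 = -6.86°C → T = -2.46°C
1400 → 2700 m (saturated, 7°C/km): ΔT = -7 × 1.3 = -9.1°C → T = -11.56°C

-11.56°C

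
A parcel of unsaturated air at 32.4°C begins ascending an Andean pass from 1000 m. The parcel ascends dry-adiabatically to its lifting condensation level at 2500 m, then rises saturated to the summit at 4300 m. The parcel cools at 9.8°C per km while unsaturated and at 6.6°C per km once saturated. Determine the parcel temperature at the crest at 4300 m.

5.82°C

1000 → 2500 m (dry, 9.8°C/km): ΔT = -9.8 × 1.5 = -14.7°C → T = 17.7°C
2500 → 4300 m (saturated, 6.6°C/km): ΔT = -6.6 × 1.8 = -11.88°C → T = 5.82°C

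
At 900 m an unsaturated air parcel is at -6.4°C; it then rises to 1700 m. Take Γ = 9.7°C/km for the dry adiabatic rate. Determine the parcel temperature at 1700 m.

-14.16°C

900–1700 m, dry adiabatic: Δz = 0.8 km ⇒ ΔT = -7.76°C; T = -14.16°C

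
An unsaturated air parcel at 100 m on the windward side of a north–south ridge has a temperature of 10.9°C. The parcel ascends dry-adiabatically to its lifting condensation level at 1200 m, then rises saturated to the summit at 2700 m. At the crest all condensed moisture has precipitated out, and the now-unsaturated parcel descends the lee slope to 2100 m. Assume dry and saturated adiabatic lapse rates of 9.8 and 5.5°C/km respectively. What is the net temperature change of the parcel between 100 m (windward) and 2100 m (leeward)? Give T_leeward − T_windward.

Dry to 1200 m: -9.8 × 1.1 km = -10.78°C, so T = 0.12°C.
Saturated to 2700 m: -5.5 × 1.5 km = -8.25°C, so T = -8.13°C.
Dry descent to 2100 m: +9.8 × 0.6 km = +5.88°C, so T = -2.25°C.
Net change vs windward start: -2.25 − 10.9 = -13.15°C

-13.15°C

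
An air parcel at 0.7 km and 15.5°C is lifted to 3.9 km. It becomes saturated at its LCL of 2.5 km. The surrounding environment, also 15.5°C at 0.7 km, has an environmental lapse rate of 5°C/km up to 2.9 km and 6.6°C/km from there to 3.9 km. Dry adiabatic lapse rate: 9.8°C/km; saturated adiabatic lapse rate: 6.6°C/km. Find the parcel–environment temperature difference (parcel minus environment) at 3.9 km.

Parcel:
  From 700 m to 2500 m (dry): cools by 9.8 × 1.8 = 17.64°C, giving -2.14°C.
  From 2500 m to 3900 m (saturated): cools by 6.6 × 1.4 = 9.24°C, giving -11.38°C.
Environment:
  From 700 m to 2900 m (environment, lower layer): cools by 5 × 2.2 = 11°C, giving 4.5°C.
  From 2900 m to 3900 m (environment, upper layer): cools by 6.6 × 1 = 6.6°C, giving -2.1°C.
T_parcel − T_env = -11.38 − (-2.1) = -9.28°C

-9.28°C (parcel cooler than environment)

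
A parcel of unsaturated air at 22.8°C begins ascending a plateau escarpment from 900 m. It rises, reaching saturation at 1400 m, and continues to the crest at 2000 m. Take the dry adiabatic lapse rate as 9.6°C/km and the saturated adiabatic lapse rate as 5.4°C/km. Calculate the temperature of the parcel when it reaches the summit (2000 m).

14.76°C

From 900 m to 1400 m (dry): cools by 9.6 × 0.5 = 4.8°C, giving 18°C.
From 1400 m to 2000 m (saturated): cools by 5.4 × 0.6 = 3.24°C, giving 14.76°C.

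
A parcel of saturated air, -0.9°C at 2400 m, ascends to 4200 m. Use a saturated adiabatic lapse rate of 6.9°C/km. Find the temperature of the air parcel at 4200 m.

-13.32°C

Saturated adiabatic to 4200 m: -6.9 × 1.8 km = -12.42°C, so T = -13.32°C.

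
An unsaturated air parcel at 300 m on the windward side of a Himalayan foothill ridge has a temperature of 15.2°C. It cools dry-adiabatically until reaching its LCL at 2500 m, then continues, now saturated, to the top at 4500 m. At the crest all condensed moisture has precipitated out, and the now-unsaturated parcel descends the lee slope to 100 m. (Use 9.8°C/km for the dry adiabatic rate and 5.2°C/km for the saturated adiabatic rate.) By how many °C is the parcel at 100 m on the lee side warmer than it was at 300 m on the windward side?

+11.16°C

300–2500 m, dry: Δz = 2.2 km ⇒ ΔT = -21.56°C; T = -6.36°C
2500–4500 m, saturated: Δz = 2 km ⇒ ΔT = -10.4°C; T = -16.76°C
4500–100 m, dry descent: Δz = 4.4 km ⇒ ΔT = +43.12°C; T = 26.36°C
Net change vs windward start: 26.36 − 15.2 = +11.16°C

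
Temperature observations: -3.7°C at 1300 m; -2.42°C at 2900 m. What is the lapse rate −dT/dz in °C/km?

Γ = −ΔT/Δz = (-3.7 − (-2.42)) / (2900 − 1300) m
  = -1.28°C / 1.6 km = -0.8°C/km

-0.8°C/km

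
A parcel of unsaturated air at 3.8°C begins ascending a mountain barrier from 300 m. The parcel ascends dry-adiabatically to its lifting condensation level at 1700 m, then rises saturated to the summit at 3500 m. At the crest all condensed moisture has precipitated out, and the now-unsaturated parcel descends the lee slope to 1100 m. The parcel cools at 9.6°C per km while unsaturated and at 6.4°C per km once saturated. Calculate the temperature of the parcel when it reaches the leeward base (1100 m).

Dry to 1700 m: -9.6 × 1.4 km = -13.44°C, so T = -9.64°C.
Saturated to 3500 m: -6.4 × 1.8 km = -11.52°C, so T = -21.16°C.
Dry descent to 1100 m: +9.6 × 2.4 km = +23.04°C, so T = 1.88°C.

1.88°C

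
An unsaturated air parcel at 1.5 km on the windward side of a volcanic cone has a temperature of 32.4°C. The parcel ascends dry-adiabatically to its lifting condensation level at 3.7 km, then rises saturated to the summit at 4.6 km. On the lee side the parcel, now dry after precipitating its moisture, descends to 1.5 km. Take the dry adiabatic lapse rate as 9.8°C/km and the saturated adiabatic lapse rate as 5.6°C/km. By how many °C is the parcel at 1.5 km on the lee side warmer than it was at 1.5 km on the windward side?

Dry to 3700 m: -9.8 × 2.2 km = -21.56°C, so T = 10.84°C.
Saturated to 4600 m: -5.6 × 0.9 km = -5.04°C, so T = 5.8°C.
Dry descent to 1500 m: +9.8 × 3.1 km = +30.38°C, so T = 36.18°C.
Net change vs windward start: 36.18 − 32.4 = +3.78°C

+3.78°C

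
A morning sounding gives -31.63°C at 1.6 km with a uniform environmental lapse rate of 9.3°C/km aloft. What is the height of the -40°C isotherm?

Height above start = (-31.63 − (-40)) / 9.3 = 0.9 km
Altitude = 1600 m + 900 m = 2500 m

2.5 km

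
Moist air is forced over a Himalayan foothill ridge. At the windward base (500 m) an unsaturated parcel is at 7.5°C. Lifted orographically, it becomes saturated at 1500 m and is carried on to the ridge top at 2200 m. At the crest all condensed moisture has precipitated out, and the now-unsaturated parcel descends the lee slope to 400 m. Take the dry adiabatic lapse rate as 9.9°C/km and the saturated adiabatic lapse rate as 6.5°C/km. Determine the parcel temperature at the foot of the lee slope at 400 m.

Dry to 1500 m: -9.9 × 1 km = -9.9°C, so T = -2.4°C.
Saturated to 2200 m: -6.5 × 0.7 km = -4.55°C, so T = -6.95°C.
Dry descent to 400 m: +9.9 × 1.8 km = +17.82°C, so T = 10.87°C.

10.87°C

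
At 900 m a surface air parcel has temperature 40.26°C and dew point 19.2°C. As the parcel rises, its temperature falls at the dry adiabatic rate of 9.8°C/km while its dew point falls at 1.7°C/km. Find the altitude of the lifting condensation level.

3500 m

T and T_d converge at 9.8 − 1.7 = 8.1°C per km
Height above start = (40.26 − 19.2) / 8.1 = 2.6 km
LCL altitude = 900 m + 2600 m = 3500 m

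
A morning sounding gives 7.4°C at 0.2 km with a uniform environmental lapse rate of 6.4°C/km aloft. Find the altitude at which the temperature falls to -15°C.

Height above start = (7.4 − (-15)) / 6.4 = 3.5 km
Altitude = 200 m + 3500 m = 3700 m

3.7 km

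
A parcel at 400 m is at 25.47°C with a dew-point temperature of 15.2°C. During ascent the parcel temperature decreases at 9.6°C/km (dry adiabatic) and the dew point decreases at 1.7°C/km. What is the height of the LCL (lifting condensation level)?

1700 m

T and T_d converge at 9.6 − 1.7 = 7.9°C per km
Height above start = (25.47 − 15.2) / 7.9 = 1.3 km
LCL altitude = 400 m + 1300 m = 1700 m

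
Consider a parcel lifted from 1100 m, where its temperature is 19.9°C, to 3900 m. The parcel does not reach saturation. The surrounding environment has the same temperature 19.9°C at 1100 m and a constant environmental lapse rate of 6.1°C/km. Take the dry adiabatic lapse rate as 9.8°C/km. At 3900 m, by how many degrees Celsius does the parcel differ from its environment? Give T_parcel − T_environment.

Parcel:
  1100–3900 m, dry: Δz = 2.8 km ⇒ ΔT = -27.44°C; T = -7.54°C
Environment:
  1100–3900 m, environment: Δz = 2.8 km ⇒ ΔT = -17.08°C; T = 2.82°C
T_parcel − T_env = -7.54 − 2.82 = -10.36°C

-10.36°C (parcel cooler than environment)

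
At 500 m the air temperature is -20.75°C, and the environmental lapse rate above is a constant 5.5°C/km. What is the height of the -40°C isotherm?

4000 m

Height above start = (-20.75 − (-40)) / 5.5 = 3.5 km
Altitude = 500 m + 3500 m = 4000 m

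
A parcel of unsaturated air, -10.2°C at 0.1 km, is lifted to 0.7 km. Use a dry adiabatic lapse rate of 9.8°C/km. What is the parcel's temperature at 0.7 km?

-16.08°C

From 100 m to 700 m (dry adiabatic): cools by 9.8 × 0.6 = 5.88°C, giving -16.08°C.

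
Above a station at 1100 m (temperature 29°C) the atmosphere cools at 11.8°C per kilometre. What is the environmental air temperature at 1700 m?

From 1100 m to 1700 m (environmental): cools by 11.8 × 0.6 = 7.08°C, giving 21.92°C.

21.92°C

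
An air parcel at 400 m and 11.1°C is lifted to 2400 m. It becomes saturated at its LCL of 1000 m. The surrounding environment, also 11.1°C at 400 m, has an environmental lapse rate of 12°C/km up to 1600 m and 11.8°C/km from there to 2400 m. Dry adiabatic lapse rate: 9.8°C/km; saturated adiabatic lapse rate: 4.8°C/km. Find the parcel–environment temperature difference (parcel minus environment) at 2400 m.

+11.24°C (parcel warmer than environment)

Parcel:
  400–1000 m, dry: Δz = 0.6 km ⇒ ΔT = -5.88°C; T = 5.22°C
  1000–2400 m, saturated: Δz = 1.4 km ⇒ ΔT = -6.72°C; T = -1.5°C
Environment:
  400–1600 m, environment, lower layer: Δz = 1.2 km ⇒ ΔT = -14.4°C; T = -3.3°C
  1600–2400 m, environment, upper layer: Δz = 0.8 km ⇒ ΔT = -9.44°C; T = -12.74°C
T_parcel − T_env = -1.5 − (-12.74) = +11.24°C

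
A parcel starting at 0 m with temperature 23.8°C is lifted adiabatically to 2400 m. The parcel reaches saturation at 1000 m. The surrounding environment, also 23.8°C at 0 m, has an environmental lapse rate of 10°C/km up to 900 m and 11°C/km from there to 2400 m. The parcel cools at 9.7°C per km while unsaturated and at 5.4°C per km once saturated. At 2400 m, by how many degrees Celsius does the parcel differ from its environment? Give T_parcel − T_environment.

Parcel:
  0–1000 m, dry: Δz = 1 km ⇒ ΔT = -9.7°C; T = 14.1°C
  1000–2400 m, saturated: Δz = 1.4 km ⇒ ΔT = -7.56°C; T = 6.54°C
Environment:
  0–900 m, environment, lower layer: Δz = 0.9 km ⇒ ΔT = -9°C; T = 14.8°C
  900–2400 m, environment, upper layer: Δz = 1.5 km ⇒ ΔT = -16.5°C; T = -1.7°C
T_parcel − T_env = 6.54 − (-1.7) = +8.24°C

+8.24°C (parcel warmer than environment)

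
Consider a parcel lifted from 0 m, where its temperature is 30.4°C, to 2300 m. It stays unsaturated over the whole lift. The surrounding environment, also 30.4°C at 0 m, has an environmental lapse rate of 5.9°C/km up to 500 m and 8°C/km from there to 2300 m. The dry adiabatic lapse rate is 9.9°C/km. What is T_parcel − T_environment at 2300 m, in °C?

Parcel:
  0 → 2300 m (dry, 9.9°C/km): ΔT = -9.9 × 2.3 = -22.77°C → T = 7.63°C
Environment:
  0 → 500 m (environment, lower layer, 5.9°C/km): ΔT = -5.9 × 0.5 = -2.95°C → T = 27.45°C
  500 → 2300 m (environment, upper layer, 8°C/km): ΔT = -8 × 1.8 = -14.4°C → T = 13.05°C
T_parcel − T_env = 7.63 − 13.05 = -5.42°C

-5.42°C (parcel cooler than environment)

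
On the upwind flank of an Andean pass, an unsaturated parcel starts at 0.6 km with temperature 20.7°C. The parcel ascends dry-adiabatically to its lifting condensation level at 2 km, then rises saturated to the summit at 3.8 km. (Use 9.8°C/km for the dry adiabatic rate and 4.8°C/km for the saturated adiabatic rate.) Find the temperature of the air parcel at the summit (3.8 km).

600–2000 m, dry: Δz = 1.4 km ⇒ ΔT = -13.72°C; T = 6.98°C
2000–3800 m, saturated: Δz = 1.8 km ⇒ ΔT = -8.64°C; T = -1.66°C

-1.66°C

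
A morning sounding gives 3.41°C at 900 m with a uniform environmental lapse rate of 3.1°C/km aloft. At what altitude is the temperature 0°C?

2000 m

Height above start = (3.41 − 0) / 3.1 = 1.1 km
Altitude = 900 m + 1100 m = 2000 m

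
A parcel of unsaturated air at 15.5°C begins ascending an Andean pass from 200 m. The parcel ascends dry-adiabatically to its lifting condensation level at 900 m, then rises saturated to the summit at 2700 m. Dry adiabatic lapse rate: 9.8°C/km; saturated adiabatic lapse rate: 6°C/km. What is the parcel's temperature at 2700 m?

Dry to 900 m: -9.8 × 0.7 km = -6.86°C, so T = 8.64°C.
Saturated to 2700 m: -6 × 1.8 km = -10.8°C, so T = -2.16°C.

-2.16°C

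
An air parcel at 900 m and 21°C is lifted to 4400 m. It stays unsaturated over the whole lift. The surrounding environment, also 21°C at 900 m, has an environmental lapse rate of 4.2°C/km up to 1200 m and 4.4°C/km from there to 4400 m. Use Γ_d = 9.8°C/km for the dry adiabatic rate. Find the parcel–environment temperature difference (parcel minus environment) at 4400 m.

Parcel:
  900–4400 m, dry: Δz = 3.5 km ⇒ ΔT = -34.3°C; T = -13.3°C
Environment:
  900–1200 m, environment, lower layer: Δz = 0.3 km ⇒ ΔT = -1.26°C; T = 19.74°C
  1200–4400 m, environment, upper layer: Δz = 3.2 km ⇒ ΔT = -14.08°C; T = 5.66°C
T_parcel − T_env = -13.3 − 5.66 = -18.96°C

-18.96°C (parcel cooler than environment)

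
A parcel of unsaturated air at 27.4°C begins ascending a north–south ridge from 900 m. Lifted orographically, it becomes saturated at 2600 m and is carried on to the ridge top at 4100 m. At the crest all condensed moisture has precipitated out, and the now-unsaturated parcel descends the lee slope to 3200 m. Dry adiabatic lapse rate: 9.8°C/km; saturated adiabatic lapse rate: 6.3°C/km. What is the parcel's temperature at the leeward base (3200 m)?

From 900 m to 2600 m (dry): cools by 9.8 × 1.7 = 16.66°C, giving 10.74°C.
From 2600 m to 4100 m (saturated): cools by 6.3 × 1.5 = 9.45°C, giving 1.29°C.
From 4100 m to 3200 m (dry descent): warms by 9.8 × 0.9 = 8.82°C, giving 10.11°C.

10.11°C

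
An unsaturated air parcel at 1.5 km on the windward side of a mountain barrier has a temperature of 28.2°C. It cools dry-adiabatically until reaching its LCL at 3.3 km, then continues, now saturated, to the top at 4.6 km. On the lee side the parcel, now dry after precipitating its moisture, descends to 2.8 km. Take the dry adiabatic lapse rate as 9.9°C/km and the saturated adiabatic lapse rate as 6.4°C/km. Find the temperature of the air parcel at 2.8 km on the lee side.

19.88°C

Dry to 3300 m: -9.9 × 1.8 km = -17.82°C, so T = 10.38°C.
Saturated to 4600 m: -6.4 × 1.3 km = -8.32°C, so T = 2.06°C.
Dry descent to 2800 m: +9.9 × 1.8 km = +17.82°C, so T = 19.88°C.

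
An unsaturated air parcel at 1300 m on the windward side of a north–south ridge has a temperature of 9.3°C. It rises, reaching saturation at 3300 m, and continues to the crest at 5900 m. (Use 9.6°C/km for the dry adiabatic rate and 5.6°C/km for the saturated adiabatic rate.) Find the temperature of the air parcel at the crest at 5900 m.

1300 → 3300 m (dry, 9.6°C/km): ΔT = -9.6 × 2 = -19.2°C → T = -9.9°C
3300 → 5900 m (saturated, 5.6°C/km): ΔT = -5.6 × 2.6 = -14.56°C → T = -24.46°C

-24.46°C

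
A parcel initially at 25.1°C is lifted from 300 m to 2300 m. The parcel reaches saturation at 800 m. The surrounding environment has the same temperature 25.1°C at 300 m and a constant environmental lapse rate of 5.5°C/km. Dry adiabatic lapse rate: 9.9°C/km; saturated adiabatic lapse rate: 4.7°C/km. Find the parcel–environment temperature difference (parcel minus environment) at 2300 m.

Parcel:
  300 → 800 m (dry, 9.9°C/km): ΔT = -9.9 × 0.5 = -4.95°C → T = 20.15°C
  800 → 2300 m (saturated, 4.7°C/km): ΔT = -4.7 × 1.5 = -7.05°C → T = 13.1°C
Environment:
  300 → 2300 m (environment, 5.5°C/km): ΔT = -5.5 × 2 = -11°C → T = 14.1°C
T_parcel − T_env = 13.1 − 14.1 = -1°C

-1°C (parcel cooler than environment)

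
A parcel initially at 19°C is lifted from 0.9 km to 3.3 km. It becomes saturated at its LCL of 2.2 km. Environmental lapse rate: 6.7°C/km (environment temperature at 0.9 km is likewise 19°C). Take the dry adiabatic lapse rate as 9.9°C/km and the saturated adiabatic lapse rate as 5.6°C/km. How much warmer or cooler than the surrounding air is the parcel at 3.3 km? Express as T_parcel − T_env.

-2.95°C (parcel cooler than environment)

Parcel:
  From 900 m to 2200 m (dry): cools by 9.9 × 1.3 = 12.87°C, giving 6.13°C.
  From 2200 m to 3300 m (saturated): cools by 5.6 × 1.1 = 6.16°C, giving -0.03°C.
Environment:
  From 900 m to 3300 m (environment): cools by 6.7 × 2.4 = 16.08°C, giving 2.92°C.
T_parcel − T_env = -0.03 − 2.92 = -2.95°C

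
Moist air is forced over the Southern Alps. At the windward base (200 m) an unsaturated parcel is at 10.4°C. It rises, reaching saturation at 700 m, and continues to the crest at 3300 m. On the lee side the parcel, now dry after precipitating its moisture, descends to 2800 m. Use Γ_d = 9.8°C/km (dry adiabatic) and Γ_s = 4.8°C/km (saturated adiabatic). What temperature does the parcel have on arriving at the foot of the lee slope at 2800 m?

From 200 m to 700 m (dry): cools by 9.8 × 0.5 = 4.9°C, giving 5.5°C.
From 700 m to 3300 m (saturated): cools by 4.8 × 2.6 = 12.48°C, giving -6.98°C.
From 3300 m to 2800 m (dry descent): warms by 9.8 × 0.5 = 4.9°C, giving -2.08°C.

-2.08°C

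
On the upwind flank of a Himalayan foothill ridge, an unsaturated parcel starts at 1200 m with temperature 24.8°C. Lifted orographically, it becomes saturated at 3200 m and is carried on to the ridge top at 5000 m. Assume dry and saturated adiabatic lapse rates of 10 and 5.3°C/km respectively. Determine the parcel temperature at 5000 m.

-4.74°C

1200 → 3200 m (dry, 10°C/km): ΔT = -10 × 2 = -20°C → T = 4.8°C
3200 → 5000 m (saturated, 5.3°C/km): ΔT = -5.3 × 1.8 = -9.54°C → T = -4.74°C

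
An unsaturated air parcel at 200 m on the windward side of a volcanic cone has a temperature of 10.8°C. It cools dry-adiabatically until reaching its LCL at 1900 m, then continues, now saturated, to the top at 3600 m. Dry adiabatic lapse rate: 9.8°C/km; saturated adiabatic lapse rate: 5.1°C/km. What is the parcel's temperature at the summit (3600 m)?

200–1900 m, dry: Δz = 1.7 km ⇒ ΔT = -16.66°C; T = -5.86°C
1900–3600 m, saturated: Δz = 1.7 km ⇒ ΔT = -8.67°C; T = -14.53°C

-14.53°C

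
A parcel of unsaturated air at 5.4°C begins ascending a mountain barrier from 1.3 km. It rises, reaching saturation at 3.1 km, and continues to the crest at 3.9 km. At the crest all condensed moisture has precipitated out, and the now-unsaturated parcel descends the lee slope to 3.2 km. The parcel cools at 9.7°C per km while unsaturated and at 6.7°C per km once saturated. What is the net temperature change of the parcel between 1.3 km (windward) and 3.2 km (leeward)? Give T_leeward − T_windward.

1300 → 3100 m (dry, 9.7°C/km): ΔT = -9.7 × 1.8 = -17.46°C → T = -12.06°C
3100 → 3900 m (saturated, 6.7°C/km): ΔT = -6.7 × 0.8 = -5.36°C → T = -17.42°C
3900 → 3200 m (dry descent, 9.7°C/km): ΔT = +9.7 × 0.7 = +6.79°C → T = -10.63°C
Net change vs windward start: -10.63 − 5.4 = -16.03°C

-16.03°C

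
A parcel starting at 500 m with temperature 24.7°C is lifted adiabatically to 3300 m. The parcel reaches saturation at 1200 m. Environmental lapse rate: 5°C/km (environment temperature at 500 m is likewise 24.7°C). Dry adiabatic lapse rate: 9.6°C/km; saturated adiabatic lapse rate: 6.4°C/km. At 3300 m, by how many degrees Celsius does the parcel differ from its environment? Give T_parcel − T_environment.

Parcel:
  Dry to 1200 m: -9.6 × 0.7 km = -6.72°C, so T = 17.98°C.
  Saturated to 3300 m: -6.4 × 2.1 km = -13.44°C, so T = 4.54°C.
Environment:
  Environment to 3300 m: -5 × 2.8 km = -14°C, so T = 10.7°C.
T_parcel − T_env = 4.54 − 10.7 = -6.16°C

-6.16°C (parcel cooler than environment)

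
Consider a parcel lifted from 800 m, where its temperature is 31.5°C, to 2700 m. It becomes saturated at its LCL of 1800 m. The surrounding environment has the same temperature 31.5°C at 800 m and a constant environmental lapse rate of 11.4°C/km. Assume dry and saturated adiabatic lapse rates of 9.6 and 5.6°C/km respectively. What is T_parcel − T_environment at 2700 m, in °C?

+7.02°C (parcel warmer than environment)

Parcel:
  800 → 1800 m (dry, 9.6°C/km): ΔT = -9.6 × 1 = -9.6°C → T = 21.9°C
  1800 → 2700 m (saturated, 5.6°C/km): ΔT = -5.6 × 0.9 = -5.04°C → T = 16.86°C
Environment:
  800 → 2700 m (environment, 11.4°C/km): ΔT = -11.4 × 1.9 = -21.66°C → T = 9.84°C
T_parcel − T_env = 16.86 − 9.84 = +7.02°C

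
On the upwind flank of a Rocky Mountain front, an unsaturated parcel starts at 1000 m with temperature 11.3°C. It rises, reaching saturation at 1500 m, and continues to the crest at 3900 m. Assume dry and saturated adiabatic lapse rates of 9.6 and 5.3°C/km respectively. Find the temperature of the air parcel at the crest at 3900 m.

-6.22°C

From 1000 m to 1500 m (dry): cools by 9.6 × 0.5 = 4.8°C, giving 6.5°C.
From 1500 m to 3900 m (saturated): cools by 5.3 × 2.4 = 12.72°C, giving -6.22°C.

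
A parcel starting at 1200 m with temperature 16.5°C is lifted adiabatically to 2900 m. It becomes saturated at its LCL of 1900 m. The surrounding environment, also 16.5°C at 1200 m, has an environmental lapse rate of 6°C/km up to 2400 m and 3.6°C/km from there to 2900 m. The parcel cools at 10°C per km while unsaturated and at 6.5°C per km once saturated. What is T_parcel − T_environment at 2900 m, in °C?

-4.5°C (parcel cooler than environment)

Parcel:
  Dry to 1900 m: -10 × 0.7 km = -7°C, so T = 9.5°C.
  Saturated to 2900 m: -6.5 × 1 km = -6.5°C, so T = 3°C.
Environment:
  Environment, lower layer to 2400 m: -6 × 1.2 km = -7.2°C, so T = 9.3°C.
  Environment, upper layer to 2900 m: -3.6 × 0.5 km = -1.8°C, so T = 7.5°C.
T_parcel − T_env = 3 − 7.5 = -4.5°C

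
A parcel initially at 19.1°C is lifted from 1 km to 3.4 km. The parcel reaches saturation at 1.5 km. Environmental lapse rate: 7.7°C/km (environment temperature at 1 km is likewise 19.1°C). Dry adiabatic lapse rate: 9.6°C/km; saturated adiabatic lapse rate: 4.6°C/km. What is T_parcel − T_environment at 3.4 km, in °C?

+4.94°C (parcel warmer than environment)

Parcel:
  1000–1500 m, dry: Δz = 0.5 km ⇒ ΔT = -4.8°C; T = 14.3°C
  1500–3400 m, saturated: Δz = 1.9 km ⇒ ΔT = -8.74°C; T = 5.56°C
Environment:
  1000–3400 m, environment: Δz = 2.4 km ⇒ ΔT = -18.48°C; T = 0.62°C
T_parcel − T_env = 5.56 − 0.62 = +4.94°C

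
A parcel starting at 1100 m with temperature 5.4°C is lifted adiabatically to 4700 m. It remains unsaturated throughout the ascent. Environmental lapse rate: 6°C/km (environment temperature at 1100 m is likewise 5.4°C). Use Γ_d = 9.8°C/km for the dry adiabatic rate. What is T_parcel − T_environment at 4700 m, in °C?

Parcel:
  1100 → 4700 m (dry, 9.8°C/km): ΔT = -9.8 × 3.6 = -35.28°C → T = -29.88°C
Environment:
  1100 → 4700 m (environment, 6°C/km): ΔT = -6 × 3.6 = -21.6°C → T = -16.2°C
T_parcel − T_env = -29.88 − (-16.2) = -13.68°C

-13.68°C (parcel cooler than environment)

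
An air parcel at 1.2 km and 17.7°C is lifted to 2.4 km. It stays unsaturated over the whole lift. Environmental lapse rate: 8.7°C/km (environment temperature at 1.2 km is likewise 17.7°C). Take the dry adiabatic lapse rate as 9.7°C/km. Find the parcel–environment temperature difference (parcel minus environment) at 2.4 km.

Parcel:
  From 1200 m to 2400 m (dry): cools by 9.7 × 1.2 = 11.64°C, giving 6.06°C.
Environment:
  From 1200 m to 2400 m (environment): cools by 8.7 × 1.2 = 10.44°C, giving 7.26°C.
T_parcel − T_env = 6.06 − 7.26 = -1.2°C

-1.2°C (parcel cooler than environment)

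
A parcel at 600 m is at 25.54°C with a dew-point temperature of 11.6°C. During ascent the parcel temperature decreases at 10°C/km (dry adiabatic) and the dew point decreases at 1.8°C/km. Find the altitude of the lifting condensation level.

2300 m

T and T_d converge at 10 − 1.8 = 8.2°C per km
Height above start = (25.54 − 11.6) / 8.2 = 1.7 km
LCL altitude = 600 m + 1700 m = 2300 m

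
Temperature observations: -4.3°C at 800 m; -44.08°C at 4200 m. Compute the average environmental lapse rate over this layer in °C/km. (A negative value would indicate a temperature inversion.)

Γ = −ΔT/Δz = (-4.3 − (-44.08)) / (4200 − 800) m
  = 39.78°C / 3.4 km = 11.7°C/km

11.7°C/km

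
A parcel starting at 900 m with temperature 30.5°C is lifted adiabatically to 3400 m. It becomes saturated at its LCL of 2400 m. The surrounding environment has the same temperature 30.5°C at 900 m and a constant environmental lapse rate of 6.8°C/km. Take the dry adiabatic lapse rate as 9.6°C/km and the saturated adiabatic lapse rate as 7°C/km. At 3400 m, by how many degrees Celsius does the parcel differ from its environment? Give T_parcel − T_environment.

-4.4°C (parcel cooler than environment)

Parcel:
  900–2400 m, dry: Δz = 1.5 km ⇒ ΔT = -14.4°C; T = 16.1°C
  2400–3400 m, saturated: Δz = 1 km ⇒ ΔT = -7°C; T = 9.1°C
Environment:
  900–3400 m, environment: Δz = 2.5 km ⇒ ΔT = -17°C; T = 13.5°C
T_parcel − T_env = 9.1 − 13.5 = -4.4°C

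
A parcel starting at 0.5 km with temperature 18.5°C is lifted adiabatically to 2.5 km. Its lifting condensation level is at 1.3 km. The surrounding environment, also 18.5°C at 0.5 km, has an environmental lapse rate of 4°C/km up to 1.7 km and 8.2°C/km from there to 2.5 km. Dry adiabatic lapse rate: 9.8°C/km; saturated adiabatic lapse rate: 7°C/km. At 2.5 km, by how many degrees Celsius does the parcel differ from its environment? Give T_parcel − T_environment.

-4.88°C (parcel cooler than environment)

Parcel:
  From 500 m to 1300 m (dry): cools by 9.8 × 0.8 = 7.84°C, giving 10.66°C.
  From 1300 m to 2500 m (saturated): cools by 7 × 1.2 = 8.4°C, giving 2.26°C.
Environment:
  From 500 m to 1700 m (environment, lower layer): cools by 4 × 1.2 = 4.8°C, giving 13.7°C.
  From 1700 m to 2500 m (environment, upper layer): cools by 8.2 × 0.8 = 6.56°C, giving 7.14°C.
T_parcel − T_env = 2.26 − 7.14 = -4.88°C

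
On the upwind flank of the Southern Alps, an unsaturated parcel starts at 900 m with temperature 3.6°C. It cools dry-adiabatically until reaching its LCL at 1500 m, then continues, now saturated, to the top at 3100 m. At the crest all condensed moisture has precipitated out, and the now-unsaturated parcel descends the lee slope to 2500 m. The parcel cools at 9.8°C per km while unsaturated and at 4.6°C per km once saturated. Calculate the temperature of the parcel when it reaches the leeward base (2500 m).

900–1500 m, dry: Δz = 0.6 km ⇒ ΔT = -5.88°C; T = -2.28°C
1500–3100 m, saturated: Δz = 1.6 km ⇒ ΔT = -7.36°C; T = -9.64°C
3100–2500 m, dry descent: Δz = 0.6 km ⇒ ΔT = +5.88°C; T = -3.76°C

-3.76°C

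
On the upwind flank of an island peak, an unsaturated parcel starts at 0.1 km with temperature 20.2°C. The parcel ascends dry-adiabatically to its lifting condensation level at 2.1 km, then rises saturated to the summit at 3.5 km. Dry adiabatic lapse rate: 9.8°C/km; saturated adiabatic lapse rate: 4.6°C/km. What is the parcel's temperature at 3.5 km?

100–2100 m, dry: Δz = 2 km ⇒ ΔT = -19.6°C; T = 0.6°C
2100–3500 m, saturated: Δz = 1.4 km ⇒ ΔT = -6.44°C; T = -5.84°C

-5.84°C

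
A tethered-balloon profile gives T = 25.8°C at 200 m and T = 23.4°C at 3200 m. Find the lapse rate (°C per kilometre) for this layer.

Γ = −ΔT/Δz = (25.8 − 23.4) / (3200 − 200) m
  = 2.4°C / 3 km = 0.8°C/km

0.8°C/km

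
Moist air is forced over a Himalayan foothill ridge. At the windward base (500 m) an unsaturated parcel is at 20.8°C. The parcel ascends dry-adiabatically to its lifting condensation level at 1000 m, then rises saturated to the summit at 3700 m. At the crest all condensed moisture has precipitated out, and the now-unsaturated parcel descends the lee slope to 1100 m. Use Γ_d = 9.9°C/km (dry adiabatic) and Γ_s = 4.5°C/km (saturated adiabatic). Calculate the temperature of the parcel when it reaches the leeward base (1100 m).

500 → 1000 m (dry, 9.9°C/km): ΔT = -9.9 × 0.5 = -4.95°C → T = 15.85°C
1000 → 3700 m (saturated, 4.5°C/km): ΔT = -4.5 × 2.7 = -12.15°C → T = 3.7°C
3700 → 1100 m (dry descent, 9.9°C/km): ΔT = +9.9 × 2.6 = +25.74°C → T = 29.44°C

29.44°C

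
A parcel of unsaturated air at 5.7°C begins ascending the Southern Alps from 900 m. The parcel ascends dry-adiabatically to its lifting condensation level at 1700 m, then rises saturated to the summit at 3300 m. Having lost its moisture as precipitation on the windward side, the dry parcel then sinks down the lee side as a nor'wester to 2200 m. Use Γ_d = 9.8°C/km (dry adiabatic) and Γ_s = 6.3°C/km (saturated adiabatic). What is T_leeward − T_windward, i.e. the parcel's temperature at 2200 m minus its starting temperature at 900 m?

900–1700 m, dry: Δz = 0.8 km ⇒ ΔT = -7.84°C; T = -2.14°C
1700–3300 m, saturated: Δz = 1.6 km ⇒ ΔT = -10.08°C; T = -12.22°C
3300–2200 m, dry descent: Δz = 1.1 km ⇒ ΔT = +10.78°C; T = -1.44°C
Net change vs windward start: -1.44 − 5.7 = -7.14°C

-7.14°C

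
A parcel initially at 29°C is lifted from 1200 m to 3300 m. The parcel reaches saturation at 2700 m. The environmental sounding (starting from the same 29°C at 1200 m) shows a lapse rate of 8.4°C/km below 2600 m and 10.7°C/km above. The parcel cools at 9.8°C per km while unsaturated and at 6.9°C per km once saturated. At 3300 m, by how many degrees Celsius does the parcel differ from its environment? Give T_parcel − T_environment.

Parcel:
  Dry to 2700 m: -9.8 × 1.5 km = -14.7°C, so T = 14.3°C.
  Saturated to 3300 m: -6.9 × 0.6 km = -4.14°C, so T = 10.16°C.
Environment:
  Environment, lower layer to 2600 m: -8.4 × 1.4 km = -11.76°C, so T = 17.24°C.
  Environment, upper layer to 3300 m: -10.7 × 0.7 km = -7.49°C, so T = 9.75°C.
T_parcel − T_env = 10.16 − 9.75 = +0.41°C

+0.41°C (parcel warmer than environment)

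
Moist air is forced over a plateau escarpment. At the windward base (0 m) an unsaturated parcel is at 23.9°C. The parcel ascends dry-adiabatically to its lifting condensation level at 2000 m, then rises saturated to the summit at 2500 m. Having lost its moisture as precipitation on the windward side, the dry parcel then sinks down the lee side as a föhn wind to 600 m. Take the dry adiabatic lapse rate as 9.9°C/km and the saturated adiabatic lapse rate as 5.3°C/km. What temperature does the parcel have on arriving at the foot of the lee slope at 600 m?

20.26°C

0–2000 m, dry: Δz = 2 km ⇒ ΔT = -19.8°C; T = 4.1°C
2000–2500 m, saturated: Δz = 0.5 km ⇒ ΔT = -2.65°C; T = 1.45°C
2500–600 m, dry descent: Δz = 1.9 km ⇒ ΔT = +18.81°C; T = 20.26°C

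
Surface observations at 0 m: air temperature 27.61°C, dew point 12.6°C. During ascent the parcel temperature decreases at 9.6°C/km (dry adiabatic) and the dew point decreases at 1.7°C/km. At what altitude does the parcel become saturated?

T and T_d converge at 9.6 − 1.7 = 7.9°C per km
Height above start = (27.61 − 12.6) / 7.9 = 1.9 km
LCL altitude = 0 m + 1900 m = 1900 m

1900 m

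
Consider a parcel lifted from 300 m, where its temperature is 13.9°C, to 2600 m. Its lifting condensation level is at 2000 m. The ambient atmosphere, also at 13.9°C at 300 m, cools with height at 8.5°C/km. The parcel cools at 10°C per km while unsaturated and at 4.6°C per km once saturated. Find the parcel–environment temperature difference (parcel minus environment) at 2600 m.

-0.21°C (parcel cooler than environment)

Parcel:
  300 → 2000 m (dry, 10°C/km): ΔT = -10 × 1.7 = -17°C → T = -3.1°C
  2000 → 2600 m (saturated, 4.6°C/km): ΔT = -4.6 × 0.6 = -2.76°C → T = -5.86°C
Environment:
  300 → 2600 m (environment, 8.5°C/km): ΔT = -8.5 × 2.3 = -19.55°C → T = -5.65°C
T_parcel − T_env = -5.86 − (-5.65) = -0.21°C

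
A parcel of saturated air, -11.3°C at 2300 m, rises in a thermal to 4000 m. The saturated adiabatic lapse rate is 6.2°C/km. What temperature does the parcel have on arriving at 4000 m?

-21.84°C

From 2300 m to 4000 m (saturated adiabatic): cools by 6.2 × 1.7 = 10.54°C, giving -21.84°C.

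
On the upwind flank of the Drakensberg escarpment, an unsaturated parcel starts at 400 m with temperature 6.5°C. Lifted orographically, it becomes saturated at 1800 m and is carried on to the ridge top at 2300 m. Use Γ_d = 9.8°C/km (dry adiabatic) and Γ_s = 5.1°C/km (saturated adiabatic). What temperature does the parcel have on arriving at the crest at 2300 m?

-9.77°C

Dry to 1800 m: -9.8 × 1.4 km = -13.72°C, so T = -7.22°C.
Saturated to 2300 m: -5.1 × 0.5 km = -2.55°C, so T = -9.77°C.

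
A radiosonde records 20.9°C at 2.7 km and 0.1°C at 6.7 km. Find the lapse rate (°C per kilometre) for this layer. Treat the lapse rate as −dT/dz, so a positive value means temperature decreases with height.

Γ = −ΔT/Δz = (20.9 − 0.1) / (6700 − 2700) m
  = 20.8°C / 4 km = 5.2°C/km

5.2°C/km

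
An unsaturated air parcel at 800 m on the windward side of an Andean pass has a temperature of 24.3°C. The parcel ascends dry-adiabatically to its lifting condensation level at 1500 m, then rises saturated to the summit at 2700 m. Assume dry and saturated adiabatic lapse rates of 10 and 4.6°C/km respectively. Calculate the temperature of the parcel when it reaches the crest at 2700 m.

From 800 m to 1500 m (dry): cools by 10 × 0.7 = 7°C, giving 17.3°C.
From 1500 m to 2700 m (saturated): cools by 4.6 × 1.2 = 5.52°C, giving 11.78°C.

11.78°C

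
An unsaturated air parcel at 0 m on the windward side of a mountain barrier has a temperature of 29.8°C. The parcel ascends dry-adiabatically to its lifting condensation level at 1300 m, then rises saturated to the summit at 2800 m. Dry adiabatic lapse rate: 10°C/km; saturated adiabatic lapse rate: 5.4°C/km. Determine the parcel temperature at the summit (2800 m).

8.7°C

Dry to 1300 m: -10 × 1.3 km = -13°C, so T = 16.8°C.
Saturated to 2800 m: -5.4 × 1.5 km = -8.1°C, so T = 8.7°C.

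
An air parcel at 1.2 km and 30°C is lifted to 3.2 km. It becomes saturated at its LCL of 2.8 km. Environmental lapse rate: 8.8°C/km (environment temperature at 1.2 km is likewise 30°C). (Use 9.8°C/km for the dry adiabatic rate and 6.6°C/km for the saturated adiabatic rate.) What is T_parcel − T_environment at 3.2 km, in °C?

Parcel:
  From 1200 m to 2800 m (dry): cools by 9.8 × 1.6 = 15.68°C, giving 14.32°C.
  From 2800 m to 3200 m (saturated): cools by 6.6 × 0.4 = 2.64°C, giving 11.68°C.
Environment:
  From 1200 m to 3200 m (environment): cools by 8.8 × 2 = 17.6°C, giving 12.4°C.
T_parcel − T_env = 11.68 − 12.4 = -0.72°C

-0.72°C (parcel cooler than environment)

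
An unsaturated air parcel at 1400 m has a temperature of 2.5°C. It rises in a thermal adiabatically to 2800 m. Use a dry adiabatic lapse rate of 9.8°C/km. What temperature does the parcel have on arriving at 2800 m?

-11.22°C

1400 → 2800 m (dry adiabatic, 9.8°C/km): ΔT = -9.8 × 1.4 = -13.72°C → T = -11.22°C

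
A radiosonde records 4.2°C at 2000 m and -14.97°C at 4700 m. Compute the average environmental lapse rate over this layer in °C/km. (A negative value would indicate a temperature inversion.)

7.1°C/km

Γ = −ΔT/Δz = (4.2 − (-14.97)) / (4700 − 2000) m
  = 19.17°C / 2.7 km = 7.1°C/km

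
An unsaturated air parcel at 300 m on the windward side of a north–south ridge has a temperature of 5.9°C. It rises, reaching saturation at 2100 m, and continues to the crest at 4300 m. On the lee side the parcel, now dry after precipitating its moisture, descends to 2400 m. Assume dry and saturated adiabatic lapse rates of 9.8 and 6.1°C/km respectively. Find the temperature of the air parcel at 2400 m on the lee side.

-6.54°C

300 → 2100 m (dry, 9.8°C/km): ΔT = -9.8 × 1.8 = -17.64°C → T = -11.74°C
2100 → 4300 m (saturated, 6.1°C/km): ΔT = -6.1 × 2.2 = -13.42°C → T = -25.16°C
4300 → 2400 m (dry descent, 9.8°C/km): ΔT = +9.8 × 1.9 = +18.62°C → T = -6.54°C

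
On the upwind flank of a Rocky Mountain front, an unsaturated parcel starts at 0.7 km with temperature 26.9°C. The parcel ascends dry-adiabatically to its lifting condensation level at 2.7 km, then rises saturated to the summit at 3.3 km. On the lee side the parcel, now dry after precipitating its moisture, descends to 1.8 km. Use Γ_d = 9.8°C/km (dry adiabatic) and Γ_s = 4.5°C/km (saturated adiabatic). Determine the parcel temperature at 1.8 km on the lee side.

19.3°C

Dry to 2700 m: -9.8 × 2 km = -19.6°C, so T = 7.3°C.
Saturated to 3300 m: -4.5 × 0.6 km = -2.7°C, so T = 4.6°C.
Dry descent to 1800 m: +9.8 × 1.5 km = +14.7°C, so T = 19.3°C.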